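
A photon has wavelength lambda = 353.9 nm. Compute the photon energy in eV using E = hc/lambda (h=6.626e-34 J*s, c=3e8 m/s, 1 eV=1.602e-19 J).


E = hc / lambda
= (6.626e-34)(3e8) / (353.9e-9)
= 1.9878e-25 / 3.5390e-07
= 5.6168e-19 J
Converting to eV: 5.6168e-19 / 1.602e-19
= 3.5061 eV

3.5061


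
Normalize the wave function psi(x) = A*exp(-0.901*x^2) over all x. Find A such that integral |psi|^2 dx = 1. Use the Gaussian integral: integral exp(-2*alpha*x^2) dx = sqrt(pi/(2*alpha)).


integral |psi|^2 dx = A^2 * sqrt(pi/(2*alpha)) = 1
A^2 = sqrt(2*alpha/pi)
= sqrt(2 * 0.901 / pi)
= 0.75736
A = sqrt(0.75736)
= 0.8703

0.8703


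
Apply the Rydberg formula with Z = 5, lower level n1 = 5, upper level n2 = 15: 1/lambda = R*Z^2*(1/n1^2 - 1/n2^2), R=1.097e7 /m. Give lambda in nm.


1/lambda = R * Z^2 * (1/n1^2 - 1/n2^2)
= 1.097e7 * 5^2 * (1/5^2 - 1/15^2)
= 1.097e7 * 25 * (0.04 - 0.004444)
= 9.7511e+06 /m
lambda = 1 / 9.7511e+06
= 102.5524 nm

102.5524


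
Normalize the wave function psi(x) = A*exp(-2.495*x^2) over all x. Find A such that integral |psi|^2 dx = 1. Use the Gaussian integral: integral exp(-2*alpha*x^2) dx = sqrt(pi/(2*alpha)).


integral |psi|^2 dx = A^2 * sqrt(pi/(2*alpha)) = 1
A^2 = sqrt(2*alpha/pi)
= sqrt(2 * 2.495 / pi)
= 1.260304
A = sqrt(1.260304)
= 1.1226

1.1226


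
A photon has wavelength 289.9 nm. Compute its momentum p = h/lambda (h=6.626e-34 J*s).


p = h / lambda
= 6.626e-34 / (289.9e-9)
= 6.626e-34 / 2.8990e-07
= 2.2856e-27 kg*m/s

2.2856e-27


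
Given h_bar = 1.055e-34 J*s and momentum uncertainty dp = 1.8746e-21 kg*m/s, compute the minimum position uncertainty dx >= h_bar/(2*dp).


dx = h_bar / (2 * dp)
= 1.055e-34 / (2 * 1.8746e-21)
= 1.055e-34 / 3.7492e-21
= 2.8139e-14 m

2.8139e-14


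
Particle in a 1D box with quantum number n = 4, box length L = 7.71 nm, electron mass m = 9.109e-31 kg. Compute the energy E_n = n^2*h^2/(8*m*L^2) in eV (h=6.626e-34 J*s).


E = n^2 * h^2 / (8 * m * L^2)
= 4^2 * (6.626e-34)^2 / (8 * 9.109e-31 * (7.71e-9)^2)
= 16 * 4.3904e-67 / (8 * 9.109e-31 * 5.9444e-17)
= 1.6216e-20 J
= 0.1012 eV

0.1012


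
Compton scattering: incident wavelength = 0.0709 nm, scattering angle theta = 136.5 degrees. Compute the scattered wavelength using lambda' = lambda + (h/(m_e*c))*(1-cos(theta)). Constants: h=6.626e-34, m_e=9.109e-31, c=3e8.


Compton wavelength: h/(m_e*c) = 2.4247e-12 m
d_lambda = 2.4247e-12 * (1 - cos(136.5 deg))
= 2.4247e-12 * 1.725374
= 4.1835e-12 m = 0.004184 nm
lambda' = 0.0709 + 0.004184
= 0.075084 nm

0.075084


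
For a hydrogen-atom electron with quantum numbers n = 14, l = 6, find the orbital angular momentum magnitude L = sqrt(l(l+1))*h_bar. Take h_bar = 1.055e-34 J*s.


L = sqrt(l*(l+1)) * h_bar
= sqrt(6 * 7) * 1.055e-34
= sqrt(42) * 1.055e-34
= 6.4807 * 1.055e-34
= 6.8372e-34 J*s

6.8372e-34


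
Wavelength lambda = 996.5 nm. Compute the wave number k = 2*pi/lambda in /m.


k = 2 * pi / lambda
= 6.2832 / (996.5e-9)
= 6.2832 / 9.9650e-07
= 6.3053e+06 /m

6.3053e+06


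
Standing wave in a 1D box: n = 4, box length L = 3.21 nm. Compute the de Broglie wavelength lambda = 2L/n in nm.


lambda = 2L / n
= 2 * 3.21 / 4
= 6.42 / 4
= 1.605 nm

1.605


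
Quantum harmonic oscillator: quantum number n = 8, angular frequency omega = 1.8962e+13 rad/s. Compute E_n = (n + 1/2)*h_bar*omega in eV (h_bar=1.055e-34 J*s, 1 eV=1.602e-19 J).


E = (n + 1/2) * h_bar * omega
= (8 + 0.5) * 1.055e-34 * 1.8962e+13
= 8.5 * 2.0005e-21
= 1.7004e-20 J
= 0.1061 eV

0.1061


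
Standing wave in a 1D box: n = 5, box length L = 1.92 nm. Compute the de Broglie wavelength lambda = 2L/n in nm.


lambda = 2L / n
= 2 * 1.92 / 5
= 3.84 / 5
= 0.768 nm

0.768


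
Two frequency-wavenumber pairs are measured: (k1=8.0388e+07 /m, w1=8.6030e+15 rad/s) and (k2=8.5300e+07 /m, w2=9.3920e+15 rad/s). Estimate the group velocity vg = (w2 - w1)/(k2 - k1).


vg = (w2 - w1) / (k2 - k1)
= (9.3920e+15 - 8.6030e+15) / (8.5300e+07 - 8.0388e+07)
= 7.8900e+14 / 4.9120e+06
= 1.6063e+08 m/s

1.6063e+08


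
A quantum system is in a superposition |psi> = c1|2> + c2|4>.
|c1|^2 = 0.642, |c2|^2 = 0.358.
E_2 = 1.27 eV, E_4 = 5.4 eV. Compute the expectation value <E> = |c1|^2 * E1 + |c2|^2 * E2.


<E> = |c1|^2 * E1 + |c2|^2 * E2
= 0.642 * 1.27 + 0.358 * 5.4
= 0.8153 + 1.9332
= 2.7485 eV

2.7485


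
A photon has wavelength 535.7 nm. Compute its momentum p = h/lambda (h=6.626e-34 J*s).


p = h / lambda
= 6.626e-34 / (535.7e-9)
= 6.626e-34 / 5.3570e-07
= 1.2369e-27 kg*m/s

1.2369e-27


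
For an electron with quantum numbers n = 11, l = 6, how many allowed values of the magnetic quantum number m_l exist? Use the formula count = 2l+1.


m_l ranges from -l to +l in integer steps
So m_l goes from -6 to +6
Count = 2l + 1 = 2*6 + 1
= 13

13


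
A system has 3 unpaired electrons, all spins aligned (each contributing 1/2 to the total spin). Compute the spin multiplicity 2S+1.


Total spin S = N * (1/2) = 3 * 0.5 = 1.5
Spin multiplicity = 2S + 1
= 2 * 1.5 + 1
= 4

4


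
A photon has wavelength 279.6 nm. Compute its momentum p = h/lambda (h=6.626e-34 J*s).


p = h / lambda
= 6.626e-34 / (279.6e-9)
= 6.626e-34 / 2.7960e-07
= 2.3698e-27 kg*m/s

2.3698e-27


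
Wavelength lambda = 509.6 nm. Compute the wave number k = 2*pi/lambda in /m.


k = 2 * pi / lambda
= 6.2832 / (509.6e-9)
= 6.2832 / 5.0960e-07
= 1.2330e+07 /m

1.2330e+07


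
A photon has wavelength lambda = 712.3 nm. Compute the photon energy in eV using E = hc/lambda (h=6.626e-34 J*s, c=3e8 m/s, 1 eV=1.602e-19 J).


E = hc / lambda
= (6.626e-34)(3e8) / (712.3e-9)
= 1.9878e-25 / 7.1230e-07
= 2.7907e-19 J
Converting to eV: 2.7907e-19 / 1.602e-19
= 1.742 eV

1.742


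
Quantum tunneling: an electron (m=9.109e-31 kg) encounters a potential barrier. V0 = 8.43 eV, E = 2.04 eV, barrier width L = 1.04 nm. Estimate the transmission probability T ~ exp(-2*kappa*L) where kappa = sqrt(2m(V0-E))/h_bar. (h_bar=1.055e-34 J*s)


V0 - E = 6.39 eV = 1.0237e-18 J
kappa = sqrt(2 * m * (V0-E)) / h_bar
= sqrt(2 * 9.109e-31 * 1.0237e-18) / 1.055e-34
= 1.2944e+10 /m
2*kappa*L = 2 * 1.2944e+10 * 1.04e-9
= 26.9242
T = exp(-26.9242) = 2.027523e-12

2.027523e-12


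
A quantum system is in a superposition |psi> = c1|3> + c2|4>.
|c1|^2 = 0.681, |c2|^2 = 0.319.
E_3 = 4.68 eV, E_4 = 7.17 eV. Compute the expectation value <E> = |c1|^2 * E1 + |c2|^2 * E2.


<E> = |c1|^2 * E1 + |c2|^2 * E2
= 0.681 * 4.68 + 0.319 * 7.17
= 3.1871 + 2.2872
= 5.4743 eV

5.4743


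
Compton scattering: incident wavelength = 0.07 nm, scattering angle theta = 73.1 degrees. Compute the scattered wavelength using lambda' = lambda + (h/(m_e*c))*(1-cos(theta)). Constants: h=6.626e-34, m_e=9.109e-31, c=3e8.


Compton wavelength: h/(m_e*c) = 2.4247e-12 m
d_lambda = 2.4247e-12 * (1 - cos(73.1 deg))
= 2.4247e-12 * 0.709298
= 1.7198e-12 m = 0.00172 nm
lambda' = 0.07 + 0.00172
= 0.07172 nm

0.07172


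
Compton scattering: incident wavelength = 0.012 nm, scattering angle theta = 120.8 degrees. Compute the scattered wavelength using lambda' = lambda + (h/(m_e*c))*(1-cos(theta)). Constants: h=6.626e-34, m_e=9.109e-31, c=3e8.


Compton wavelength: h/(m_e*c) = 2.4247e-12 m
d_lambda = 2.4247e-12 * (1 - cos(120.8 deg))
= 2.4247e-12 * 1.512043
= 3.6663e-12 m = 0.003666 nm
lambda' = 0.012 + 0.003666
= 0.015666 nm

0.015666


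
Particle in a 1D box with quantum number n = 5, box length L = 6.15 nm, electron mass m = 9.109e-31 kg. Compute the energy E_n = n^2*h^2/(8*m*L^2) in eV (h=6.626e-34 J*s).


E = n^2 * h^2 / (8 * m * L^2)
= 5^2 * (6.626e-34)^2 / (8 * 9.109e-31 * (6.15e-9)^2)
= 25 * 4.3904e-67 / (8 * 9.109e-31 * 3.7823e-17)
= 3.9823e-20 J
= 0.2486 eV

0.2486


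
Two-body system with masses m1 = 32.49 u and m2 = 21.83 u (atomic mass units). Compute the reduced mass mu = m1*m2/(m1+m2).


mu = m1 * m2 / (m1 + m2)
= 32.49 * 21.83 / (32.49 + 21.83)
= 709.2567 / 54.32
= 13.057 u

13.057


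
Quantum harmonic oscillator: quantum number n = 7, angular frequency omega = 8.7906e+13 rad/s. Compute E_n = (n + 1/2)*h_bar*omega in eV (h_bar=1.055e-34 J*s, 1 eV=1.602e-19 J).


E = (n + 1/2) * h_bar * omega
= (7 + 0.5) * 1.055e-34 * 8.7906e+13
= 7.5 * 9.2741e-21
= 6.9556e-20 J
= 0.4342 eV

0.4342


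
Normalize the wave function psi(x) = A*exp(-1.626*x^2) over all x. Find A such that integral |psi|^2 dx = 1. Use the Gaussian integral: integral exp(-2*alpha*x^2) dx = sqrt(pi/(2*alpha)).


integral |psi|^2 dx = A^2 * sqrt(pi/(2*alpha)) = 1
A^2 = sqrt(2*alpha/pi)
= sqrt(2 * 1.626 / pi)
= 1.01742
A = sqrt(1.01742)
= 1.0087

1.0087


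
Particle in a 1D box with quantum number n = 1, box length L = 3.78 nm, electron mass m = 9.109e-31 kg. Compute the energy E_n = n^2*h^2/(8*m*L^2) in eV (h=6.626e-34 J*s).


E = n^2 * h^2 / (8 * m * L^2)
= 1^2 * (6.626e-34)^2 / (8 * 9.109e-31 * (3.78e-9)^2)
= 1 * 4.3904e-67 / (8 * 9.109e-31 * 1.4288e-17)
= 4.2166e-21 J
= 0.0263 eV

0.0263


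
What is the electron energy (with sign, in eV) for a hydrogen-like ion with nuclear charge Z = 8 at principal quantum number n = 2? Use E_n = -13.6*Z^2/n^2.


E_n = -13.6 * Z^2 / n^2
= -13.6 * 8^2 / 2^2
= -13.6 * 64 / 4
= -217.6 eV

-217.6


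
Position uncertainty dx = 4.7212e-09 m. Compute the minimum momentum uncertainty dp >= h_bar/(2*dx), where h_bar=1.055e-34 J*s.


dp = h_bar / (2 * dx)
= 1.055e-34 / (2 * 4.7212e-09)
= 1.055e-34 / 9.4424e-09
= 1.1173e-26 kg*m/s

1.1173e-26


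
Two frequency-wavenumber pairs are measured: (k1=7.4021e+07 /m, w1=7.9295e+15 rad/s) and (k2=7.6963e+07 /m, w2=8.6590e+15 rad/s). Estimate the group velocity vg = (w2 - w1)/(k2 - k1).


vg = (w2 - w1) / (k2 - k1)
= (8.6590e+15 - 7.9295e+15) / (7.6963e+07 - 7.4021e+07)
= 7.2950e+14 / 2.9420e+06
= 2.4796e+08 m/s

2.4796e+08


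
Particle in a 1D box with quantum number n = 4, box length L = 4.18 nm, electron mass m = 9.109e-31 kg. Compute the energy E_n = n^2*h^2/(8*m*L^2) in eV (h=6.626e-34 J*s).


E = n^2 * h^2 / (8 * m * L^2)
= 4^2 * (6.626e-34)^2 / (8 * 9.109e-31 * (4.18e-9)^2)
= 16 * 4.3904e-67 / (8 * 9.109e-31 * 1.7472e-17)
= 5.5171e-20 J
= 0.3444 eV

0.3444


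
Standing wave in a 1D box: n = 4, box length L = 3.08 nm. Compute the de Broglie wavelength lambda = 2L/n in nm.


lambda = 2L / n
= 2 * 3.08 / 4
= 6.16 / 4
= 1.54 nm

1.54


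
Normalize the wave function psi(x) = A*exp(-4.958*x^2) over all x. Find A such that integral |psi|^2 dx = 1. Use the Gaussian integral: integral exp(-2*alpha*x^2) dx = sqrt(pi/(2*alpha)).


integral |psi|^2 dx = A^2 * sqrt(pi/(2*alpha)) = 1
A^2 = sqrt(2*alpha/pi)
= sqrt(2 * 4.958 / pi)
= 1.776615
A = sqrt(1.776615)
= 1.3329

1.3329


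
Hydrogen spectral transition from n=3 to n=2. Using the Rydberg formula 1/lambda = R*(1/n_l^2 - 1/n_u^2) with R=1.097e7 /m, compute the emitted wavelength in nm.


1/lambda = R * (1/n_l^2 - 1/n_u^2)
= 1.097e7 * (1/2^2 - 1/3^2)
= 1.097e7 * (0.25 - 0.111111)
= 1.097e7 * 0.138889
= 1.5236e+06 /m
lambda = 1 / 1.5236e+06 = 656.3355 nm

656.3355


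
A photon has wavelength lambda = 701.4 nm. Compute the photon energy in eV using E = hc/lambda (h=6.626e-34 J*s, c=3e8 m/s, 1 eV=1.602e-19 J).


E = hc / lambda
= (6.626e-34)(3e8) / (701.4e-9)
= 1.9878e-25 / 7.0140e-07
= 2.8340e-19 J
Converting to eV: 2.8340e-19 / 1.602e-19
= 1.7691 eV

1.7691


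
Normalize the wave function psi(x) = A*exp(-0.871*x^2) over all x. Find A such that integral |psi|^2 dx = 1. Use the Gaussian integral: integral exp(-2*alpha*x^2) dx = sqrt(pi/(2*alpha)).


integral |psi|^2 dx = A^2 * sqrt(pi/(2*alpha)) = 1
A^2 = sqrt(2*alpha/pi)
= sqrt(2 * 0.871 / pi)
= 0.744645
A = sqrt(0.744645)
= 0.8629

0.8629


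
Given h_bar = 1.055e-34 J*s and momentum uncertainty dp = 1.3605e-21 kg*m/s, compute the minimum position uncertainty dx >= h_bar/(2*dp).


dx = h_bar / (2 * dp)
= 1.055e-34 / (2 * 1.3605e-21)
= 1.055e-34 / 2.7210e-21
= 3.8773e-14 m

3.8773e-14


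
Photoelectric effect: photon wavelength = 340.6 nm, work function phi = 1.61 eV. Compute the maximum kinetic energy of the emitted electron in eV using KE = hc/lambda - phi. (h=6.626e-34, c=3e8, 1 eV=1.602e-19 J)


E_photon = hc / lambda
= (6.626e-34)(3e8) / (340.6e-9)
= 5.8362e-19 J
= 3.6431 eV
KE = E_photon - phi
= 3.6431 - 1.61
= 2.0331 eV

2.0331


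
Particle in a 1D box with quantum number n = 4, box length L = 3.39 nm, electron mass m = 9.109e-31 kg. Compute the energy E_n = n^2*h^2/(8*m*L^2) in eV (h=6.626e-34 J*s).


E = n^2 * h^2 / (8 * m * L^2)
= 4^2 * (6.626e-34)^2 / (8 * 9.109e-31 * (3.39e-9)^2)
= 16 * 4.3904e-67 / (8 * 9.109e-31 * 1.1492e-17)
= 8.3881e-20 J
= 0.5236 eV

0.5236


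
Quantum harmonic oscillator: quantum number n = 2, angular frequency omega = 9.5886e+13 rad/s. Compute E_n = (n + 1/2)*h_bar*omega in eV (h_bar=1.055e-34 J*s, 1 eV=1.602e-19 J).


E = (n + 1/2) * h_bar * omega
= (2 + 0.5) * 1.055e-34 * 9.5886e+13
= 2.5 * 1.0116e-20
= 2.5290e-20 J
= 0.1579 eV

0.1579


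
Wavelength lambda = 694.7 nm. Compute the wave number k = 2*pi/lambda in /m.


k = 2 * pi / lambda
= 6.2832 / (694.7e-9)
= 6.2832 / 6.9470e-07
= 9.0445e+06 /m

9.0445e+06


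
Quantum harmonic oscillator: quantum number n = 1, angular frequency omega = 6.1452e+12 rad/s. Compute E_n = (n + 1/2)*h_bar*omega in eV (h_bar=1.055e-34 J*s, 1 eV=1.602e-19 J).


E = (n + 1/2) * h_bar * omega
= (1 + 0.5) * 1.055e-34 * 6.1452e+12
= 1.5 * 6.4832e-22
= 9.7248e-22 J
= 0.0061 eV

0.0061


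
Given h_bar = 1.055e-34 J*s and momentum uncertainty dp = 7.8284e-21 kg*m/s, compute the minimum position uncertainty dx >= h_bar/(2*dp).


dx = h_bar / (2 * dp)
= 1.055e-34 / (2 * 7.8284e-21)
= 1.055e-34 / 1.5657e-20
= 6.7383e-15 m

6.7383e-15


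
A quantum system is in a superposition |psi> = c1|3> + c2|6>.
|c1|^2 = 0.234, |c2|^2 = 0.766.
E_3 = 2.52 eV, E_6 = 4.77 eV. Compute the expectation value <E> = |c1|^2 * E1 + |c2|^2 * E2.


<E> = |c1|^2 * E1 + |c2|^2 * E2
= 0.234 * 2.52 + 0.766 * 4.77
= 0.5897 + 3.6538
= 4.2435 eV

4.2435


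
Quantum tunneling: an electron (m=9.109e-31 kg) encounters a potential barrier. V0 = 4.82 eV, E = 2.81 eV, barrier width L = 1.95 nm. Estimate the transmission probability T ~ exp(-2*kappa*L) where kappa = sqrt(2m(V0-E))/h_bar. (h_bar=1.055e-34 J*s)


V0 - E = 2.01 eV = 3.2200e-19 J
kappa = sqrt(2 * m * (V0-E)) / h_bar
= sqrt(2 * 9.109e-31 * 3.2200e-19) / 1.055e-34
= 7.2598e+09 /m
2*kappa*L = 2 * 7.2598e+09 * 1.95e-9
= 28.3134
T = exp(-28.3134) = 5.054213e-13

5.054213e-13


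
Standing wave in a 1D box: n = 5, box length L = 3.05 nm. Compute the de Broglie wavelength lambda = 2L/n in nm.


lambda = 2L / n
= 2 * 3.05 / 5
= 6.1 / 5
= 1.22 nm

1.22


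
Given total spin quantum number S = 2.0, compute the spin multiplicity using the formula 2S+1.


Spin multiplicity = 2S + 1
= 2 * 2.0 + 1
= 4.0 + 1
= 5

5


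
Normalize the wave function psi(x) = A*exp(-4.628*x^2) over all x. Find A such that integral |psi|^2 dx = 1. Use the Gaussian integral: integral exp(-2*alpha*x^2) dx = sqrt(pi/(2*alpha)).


integral |psi|^2 dx = A^2 * sqrt(pi/(2*alpha)) = 1
A^2 = sqrt(2*alpha/pi)
= sqrt(2 * 4.628 / pi)
= 1.716472
A = sqrt(1.716472)
= 1.3101

1.3101


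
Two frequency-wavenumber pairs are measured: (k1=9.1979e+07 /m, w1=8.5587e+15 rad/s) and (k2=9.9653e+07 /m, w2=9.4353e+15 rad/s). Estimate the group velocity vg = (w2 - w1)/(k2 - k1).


vg = (w2 - w1) / (k2 - k1)
= (9.4353e+15 - 8.5587e+15) / (9.9653e+07 - 9.1979e+07)
= 8.7660e+14 / 7.6740e+06
= 1.1423e+08 m/s

1.1423e+08


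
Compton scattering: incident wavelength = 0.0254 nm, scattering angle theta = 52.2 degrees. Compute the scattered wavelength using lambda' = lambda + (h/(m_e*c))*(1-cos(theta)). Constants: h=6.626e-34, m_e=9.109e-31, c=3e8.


Compton wavelength: h/(m_e*c) = 2.4247e-12 m
d_lambda = 2.4247e-12 * (1 - cos(52.2 deg))
= 2.4247e-12 * 0.387093
= 9.3859e-13 m = 0.000939 nm
lambda' = 0.0254 + 0.000939
= 0.026339 nm

0.026339


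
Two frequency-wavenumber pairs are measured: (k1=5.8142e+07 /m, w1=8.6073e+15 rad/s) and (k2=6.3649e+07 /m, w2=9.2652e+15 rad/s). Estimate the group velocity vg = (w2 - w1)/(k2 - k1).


vg = (w2 - w1) / (k2 - k1)
= (9.2652e+15 - 8.6073e+15) / (6.3649e+07 - 5.8142e+07)
= 6.5790e+14 / 5.5070e+06
= 1.1947e+08 m/s

1.1947e+08


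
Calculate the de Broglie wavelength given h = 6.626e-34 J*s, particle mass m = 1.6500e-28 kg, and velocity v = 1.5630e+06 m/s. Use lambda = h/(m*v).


lambda = h / (m * v)
= 6.626e-34 / (1.6500e-28 * 1.5630e+06)
= 6.626e-34 / 2.5789e-22
= 2.5693e-12 m

2.5693e-12


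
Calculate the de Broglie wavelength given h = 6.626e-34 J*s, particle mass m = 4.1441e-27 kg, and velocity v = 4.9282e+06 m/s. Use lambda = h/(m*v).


lambda = h / (m * v)
= 6.626e-34 / (4.1441e-27 * 4.9282e+06)
= 6.626e-34 / 2.0423e-20
= 3.2444e-14 m

3.2444e-14


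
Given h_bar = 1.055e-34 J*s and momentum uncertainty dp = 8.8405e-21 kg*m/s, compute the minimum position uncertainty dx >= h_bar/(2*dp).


dx = h_bar / (2 * dp)
= 1.055e-34 / (2 * 8.8405e-21)
= 1.055e-34 / 1.7681e-20
= 5.9669e-15 m

5.9669e-15


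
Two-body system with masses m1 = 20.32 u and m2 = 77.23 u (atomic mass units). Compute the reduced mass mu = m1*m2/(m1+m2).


mu = m1 * m2 / (m1 + m2)
= 20.32 * 77.23 / (20.32 + 77.23)
= 1569.3136 / 97.55
= 16.0873 u

16.0873


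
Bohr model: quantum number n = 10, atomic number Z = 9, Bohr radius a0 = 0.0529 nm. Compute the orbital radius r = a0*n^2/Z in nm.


r = a0 * n^2 / Z
= 0.0529 * 10^2 / 9
= 0.0529 * 100 / 9
= 0.5878 nm

0.5878


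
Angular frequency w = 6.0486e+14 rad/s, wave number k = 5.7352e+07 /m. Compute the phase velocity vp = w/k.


vp = w / k
= 6.0486e+14 / 5.7352e+07
= 1.0546e+07 m/s

1.0546e+07


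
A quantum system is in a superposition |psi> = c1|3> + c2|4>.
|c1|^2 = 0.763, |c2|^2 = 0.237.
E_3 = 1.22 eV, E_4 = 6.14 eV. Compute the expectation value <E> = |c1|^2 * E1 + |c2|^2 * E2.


<E> = |c1|^2 * E1 + |c2|^2 * E2
= 0.763 * 1.22 + 0.237 * 6.14
= 0.9309 + 1.4552
= 2.386 eV

2.386


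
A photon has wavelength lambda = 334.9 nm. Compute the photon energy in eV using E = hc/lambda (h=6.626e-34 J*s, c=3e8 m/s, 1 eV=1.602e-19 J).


E = hc / lambda
= (6.626e-34)(3e8) / (334.9e-9)
= 1.9878e-25 / 3.3490e-07
= 5.9355e-19 J
Converting to eV: 5.9355e-19 / 1.602e-19
= 3.7051 eV

3.7051


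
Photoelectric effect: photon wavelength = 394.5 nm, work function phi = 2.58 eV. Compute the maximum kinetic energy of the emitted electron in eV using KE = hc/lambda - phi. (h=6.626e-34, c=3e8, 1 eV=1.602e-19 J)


E_photon = hc / lambda
= (6.626e-34)(3e8) / (394.5e-9)
= 5.0388e-19 J
= 3.1453 eV
KE = E_photon - phi
= 3.1453 - 2.58
= 0.5653 eV

0.5653


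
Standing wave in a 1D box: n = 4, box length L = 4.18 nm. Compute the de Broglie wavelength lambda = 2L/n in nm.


lambda = 2L / n
= 2 * 4.18 / 4
= 8.36 / 4
= 2.09 nm

2.09


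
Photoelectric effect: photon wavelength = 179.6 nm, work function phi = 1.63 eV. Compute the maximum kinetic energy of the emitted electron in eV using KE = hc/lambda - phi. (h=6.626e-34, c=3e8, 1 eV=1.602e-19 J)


E_photon = hc / lambda
= (6.626e-34)(3e8) / (179.6e-9)
= 1.1068e-18 J
= 6.9088 eV
KE = E_photon - phi
= 6.9088 - 1.63
= 5.2788 eV

5.2788


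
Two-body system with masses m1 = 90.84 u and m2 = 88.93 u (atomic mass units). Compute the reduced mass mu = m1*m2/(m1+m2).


mu = m1 * m2 / (m1 + m2)
= 90.84 * 88.93 / (90.84 + 88.93)
= 8078.4012 / 179.77
= 44.9374 u

44.9374


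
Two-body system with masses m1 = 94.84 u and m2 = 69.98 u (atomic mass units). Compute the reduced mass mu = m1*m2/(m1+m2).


mu = m1 * m2 / (m1 + m2)
= 94.84 * 69.98 / (94.84 + 69.98)
= 6636.9032 / 164.82
= 40.2676 u

40.2676


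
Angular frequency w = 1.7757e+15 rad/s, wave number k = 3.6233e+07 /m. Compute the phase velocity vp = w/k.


vp = w / k
= 1.7757e+15 / 3.6233e+07
= 4.9008e+07 m/s

4.9008e+07


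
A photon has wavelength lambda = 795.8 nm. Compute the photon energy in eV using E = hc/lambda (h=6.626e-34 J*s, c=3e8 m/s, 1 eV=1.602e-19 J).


E = hc / lambda
= (6.626e-34)(3e8) / (795.8e-9)
= 1.9878e-25 / 7.9580e-07
= 2.4979e-19 J
Converting to eV: 2.4979e-19 / 1.602e-19
= 1.5592 eV

1.5592


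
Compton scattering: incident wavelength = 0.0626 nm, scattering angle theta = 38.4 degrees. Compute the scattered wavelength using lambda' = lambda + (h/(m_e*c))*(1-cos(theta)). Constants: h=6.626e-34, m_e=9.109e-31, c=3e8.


Compton wavelength: h/(m_e*c) = 2.4247e-12 m
d_lambda = 2.4247e-12 * (1 - cos(38.4 deg))
= 2.4247e-12 * 0.216307
= 5.2448e-13 m = 0.000524 nm
lambda' = 0.0626 + 0.000524
= 0.063124 nm

0.063124


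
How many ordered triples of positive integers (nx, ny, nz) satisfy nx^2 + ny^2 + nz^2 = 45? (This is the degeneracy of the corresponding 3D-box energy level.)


Enumerate all (nx, ny, nz) with nx^2 + ny^2 + nz^2 = 45:
(2,4,5)
(2,5,4)
(4,2,5)
(4,5,2)
(5,2,4)
(5,4,2)
Total degeneracy = 6

6


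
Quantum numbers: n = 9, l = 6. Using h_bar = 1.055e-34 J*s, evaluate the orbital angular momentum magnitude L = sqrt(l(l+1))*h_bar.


L = sqrt(l*(l+1)) * h_bar
= sqrt(6 * 7) * 1.055e-34
= sqrt(42) * 1.055e-34
= 6.4807 * 1.055e-34
= 6.8372e-34 J*s

6.8372e-34


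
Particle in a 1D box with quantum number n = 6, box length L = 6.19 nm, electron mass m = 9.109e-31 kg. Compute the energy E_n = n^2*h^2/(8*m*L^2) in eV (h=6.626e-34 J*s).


E = n^2 * h^2 / (8 * m * L^2)
= 6^2 * (6.626e-34)^2 / (8 * 9.109e-31 * (6.19e-9)^2)
= 36 * 4.3904e-67 / (8 * 9.109e-31 * 3.8316e-17)
= 5.6606e-20 J
= 0.3533 eV

0.3533


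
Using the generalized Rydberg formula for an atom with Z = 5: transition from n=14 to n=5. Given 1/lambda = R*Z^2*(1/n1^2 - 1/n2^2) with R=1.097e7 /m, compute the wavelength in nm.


1/lambda = R * Z^2 * (1/n1^2 - 1/n2^2)
= 1.097e7 * 5^2 * (1/5^2 - 1/14^2)
= 1.097e7 * 25 * (0.04 - 0.005102)
= 9.5708e+06 /m
lambda = 1 / 9.5708e+06
= 104.4849 nm

104.4849


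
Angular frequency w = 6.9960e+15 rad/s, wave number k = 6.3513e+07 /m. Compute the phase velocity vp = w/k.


vp = w / k
= 6.9960e+15 / 6.3513e+07
= 1.1015e+08 m/s

1.1015e+08


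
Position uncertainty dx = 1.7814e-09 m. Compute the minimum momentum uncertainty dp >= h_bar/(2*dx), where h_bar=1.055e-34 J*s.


dp = h_bar / (2 * dx)
= 1.055e-34 / (2 * 1.7814e-09)
= 1.055e-34 / 3.5628e-09
= 2.9612e-26 kg*m/s

2.9612e-26


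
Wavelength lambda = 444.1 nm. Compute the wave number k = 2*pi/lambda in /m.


k = 2 * pi / lambda
= 6.2832 / (444.1e-9)
= 6.2832 / 4.4410e-07
= 1.4148e+07 /m

1.4148e+07


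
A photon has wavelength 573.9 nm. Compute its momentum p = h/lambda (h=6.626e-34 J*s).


p = h / lambda
= 6.626e-34 / (573.9e-9)
= 6.626e-34 / 5.7390e-07
= 1.1546e-27 kg*m/s

1.1546e-27


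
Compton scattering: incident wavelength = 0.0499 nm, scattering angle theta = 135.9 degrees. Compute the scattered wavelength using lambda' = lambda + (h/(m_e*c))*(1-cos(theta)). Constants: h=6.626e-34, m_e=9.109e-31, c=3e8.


Compton wavelength: h/(m_e*c) = 2.4247e-12 m
d_lambda = 2.4247e-12 * (1 - cos(135.9 deg))
= 2.4247e-12 * 1.718126
= 4.1660e-12 m = 0.004166 nm
lambda' = 0.0499 + 0.004166
= 0.054066 nm

0.054066


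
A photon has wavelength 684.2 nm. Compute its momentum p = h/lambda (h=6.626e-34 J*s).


p = h / lambda
= 6.626e-34 / (684.2e-9)
= 6.626e-34 / 6.8420e-07
= 9.6843e-28 kg*m/s

9.6843e-28


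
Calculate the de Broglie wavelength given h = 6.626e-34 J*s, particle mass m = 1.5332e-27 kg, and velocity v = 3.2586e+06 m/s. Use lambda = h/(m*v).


lambda = h / (m * v)
= 6.626e-34 / (1.5332e-27 * 3.2586e+06)
= 6.626e-34 / 4.9961e-21
= 1.3262e-13 m

1.3262e-13


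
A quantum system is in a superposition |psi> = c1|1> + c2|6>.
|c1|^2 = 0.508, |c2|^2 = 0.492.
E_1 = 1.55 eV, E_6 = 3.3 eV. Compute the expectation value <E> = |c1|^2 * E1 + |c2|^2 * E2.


<E> = |c1|^2 * E1 + |c2|^2 * E2
= 0.508 * 1.55 + 0.492 * 3.3
= 0.7874 + 1.6236
= 2.411 eV

2.411


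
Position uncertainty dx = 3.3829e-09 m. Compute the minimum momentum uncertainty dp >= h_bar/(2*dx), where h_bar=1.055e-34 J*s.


dp = h_bar / (2 * dx)
= 1.055e-34 / (2 * 3.3829e-09)
= 1.055e-34 / 6.7658e-09
= 1.5593e-26 kg*m/s

1.5593e-26


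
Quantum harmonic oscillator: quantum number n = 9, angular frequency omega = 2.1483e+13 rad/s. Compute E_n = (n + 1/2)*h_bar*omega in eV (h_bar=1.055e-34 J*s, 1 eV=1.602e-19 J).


E = (n + 1/2) * h_bar * omega
= (9 + 0.5) * 1.055e-34 * 2.1483e+13
= 9.5 * 2.2665e-21
= 2.1531e-20 J
= 0.1344 eV

0.1344


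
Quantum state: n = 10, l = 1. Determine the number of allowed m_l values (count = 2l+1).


m_l ranges from -l to +l in integer steps
So m_l goes from -1 to +1
Count = 2l + 1 = 2*1 + 1
= 3

3


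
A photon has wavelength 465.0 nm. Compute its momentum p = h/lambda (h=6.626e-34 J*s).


p = h / lambda
= 6.626e-34 / (465.0e-9)
= 6.626e-34 / 4.6500e-07
= 1.4249e-27 kg*m/s

1.4249e-27


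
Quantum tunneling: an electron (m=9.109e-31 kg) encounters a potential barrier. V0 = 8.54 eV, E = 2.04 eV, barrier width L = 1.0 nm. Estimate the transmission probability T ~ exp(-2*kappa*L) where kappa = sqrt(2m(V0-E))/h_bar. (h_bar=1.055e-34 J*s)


V0 - E = 6.5 eV = 1.0413e-18 J
kappa = sqrt(2 * m * (V0-E)) / h_bar
= sqrt(2 * 9.109e-31 * 1.0413e-18) / 1.055e-34
= 1.3055e+10 /m
2*kappa*L = 2 * 1.3055e+10 * 1.0e-9
= 26.1105
T = exp(-26.1105) = 4.574435e-12

4.574435e-12


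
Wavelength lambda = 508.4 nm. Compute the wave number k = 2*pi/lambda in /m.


k = 2 * pi / lambda
= 6.2832 / (508.4e-9)
= 6.2832 / 5.0840e-07
= 1.2359e+07 /m

1.2359e+07


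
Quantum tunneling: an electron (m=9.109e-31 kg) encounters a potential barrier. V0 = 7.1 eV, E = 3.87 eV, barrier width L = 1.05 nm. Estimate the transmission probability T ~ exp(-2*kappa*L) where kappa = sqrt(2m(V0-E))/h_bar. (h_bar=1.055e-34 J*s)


V0 - E = 3.23 eV = 5.1745e-19 J
kappa = sqrt(2 * m * (V0-E)) / h_bar
= sqrt(2 * 9.109e-31 * 5.1745e-19) / 1.055e-34
= 9.2030e+09 /m
2*kappa*L = 2 * 9.2030e+09 * 1.05e-9
= 19.3263
T = exp(-19.3263) = 4.042737e-09

4.042737e-09


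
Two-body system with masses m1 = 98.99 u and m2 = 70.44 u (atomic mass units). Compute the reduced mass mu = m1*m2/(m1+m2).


mu = m1 * m2 / (m1 + m2)
= 98.99 * 70.44 / (98.99 + 70.44)
= 6972.8556 / 169.43
= 41.1548 u

41.1548


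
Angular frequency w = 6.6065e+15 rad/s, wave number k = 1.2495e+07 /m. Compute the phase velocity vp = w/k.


vp = w / k
= 6.6065e+15 / 1.2495e+07
= 5.2873e+08 m/s

5.2873e+08


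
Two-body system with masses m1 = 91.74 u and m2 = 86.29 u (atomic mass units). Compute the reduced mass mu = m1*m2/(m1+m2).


mu = m1 * m2 / (m1 + m2)
= 91.74 * 86.29 / (91.74 + 86.29)
= 7916.2446 / 178.03
= 44.4658 u

44.4658


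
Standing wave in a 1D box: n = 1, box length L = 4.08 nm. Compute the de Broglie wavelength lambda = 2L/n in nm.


lambda = 2L / n
= 2 * 4.08 / 1
= 8.16 / 1
= 8.16 nm

8.16


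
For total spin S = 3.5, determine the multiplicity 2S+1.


Spin multiplicity = 2S + 1
= 2 * 3.5 + 1
= 7.0 + 1
= 8

8


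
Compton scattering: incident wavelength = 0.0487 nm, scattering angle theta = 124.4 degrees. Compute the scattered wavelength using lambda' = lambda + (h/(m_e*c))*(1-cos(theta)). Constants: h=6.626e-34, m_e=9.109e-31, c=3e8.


Compton wavelength: h/(m_e*c) = 2.4247e-12 m
d_lambda = 2.4247e-12 * (1 - cos(124.4 deg))
= 2.4247e-12 * 1.564967
= 3.7946e-12 m = 0.003795 nm
lambda' = 0.0487 + 0.003795
= 0.052495 nm

0.052495


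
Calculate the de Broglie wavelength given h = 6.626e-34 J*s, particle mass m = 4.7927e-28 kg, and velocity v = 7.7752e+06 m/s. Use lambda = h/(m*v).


lambda = h / (m * v)
= 6.626e-34 / (4.7927e-28 * 7.7752e+06)
= 6.626e-34 / 3.7264e-21
= 1.7781e-13 m

1.7781e-13


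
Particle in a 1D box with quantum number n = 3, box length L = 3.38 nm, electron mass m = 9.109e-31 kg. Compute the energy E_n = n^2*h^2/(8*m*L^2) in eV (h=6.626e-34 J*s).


E = n^2 * h^2 / (8 * m * L^2)
= 3^2 * (6.626e-34)^2 / (8 * 9.109e-31 * (3.38e-9)^2)
= 9 * 4.3904e-67 / (8 * 9.109e-31 * 1.1424e-17)
= 4.7463e-20 J
= 0.2963 eV

0.2963


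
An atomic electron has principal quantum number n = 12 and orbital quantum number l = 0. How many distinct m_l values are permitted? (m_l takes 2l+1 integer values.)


m_l ranges from -l to +l in integer steps
So m_l goes from -0 to +0
Count = 2l + 1 = 2*0 + 1
= 1

1


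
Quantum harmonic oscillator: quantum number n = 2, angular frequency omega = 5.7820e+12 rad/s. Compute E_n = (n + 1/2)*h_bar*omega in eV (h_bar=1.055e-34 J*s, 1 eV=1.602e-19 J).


E = (n + 1/2) * h_bar * omega
= (2 + 0.5) * 1.055e-34 * 5.7820e+12
= 2.5 * 6.1000e-22
= 1.5250e-21 J
= 0.0095 eV

0.0095


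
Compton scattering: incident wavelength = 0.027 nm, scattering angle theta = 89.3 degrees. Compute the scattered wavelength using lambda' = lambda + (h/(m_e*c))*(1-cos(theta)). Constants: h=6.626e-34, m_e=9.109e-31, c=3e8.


Compton wavelength: h/(m_e*c) = 2.4247e-12 m
d_lambda = 2.4247e-12 * (1 - cos(89.3 deg))
= 2.4247e-12 * 0.987783
= 2.3951e-12 m = 0.002395 nm
lambda' = 0.027 + 0.002395
= 0.029395 nm

0.029395


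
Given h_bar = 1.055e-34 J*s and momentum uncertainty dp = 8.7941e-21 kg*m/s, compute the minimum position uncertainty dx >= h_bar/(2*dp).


dx = h_bar / (2 * dp)
= 1.055e-34 / (2 * 8.7941e-21)
= 1.055e-34 / 1.7588e-20
= 5.9983e-15 m

5.9983e-15


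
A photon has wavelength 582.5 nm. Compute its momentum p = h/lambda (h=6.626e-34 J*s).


p = h / lambda
= 6.626e-34 / (582.5e-9)
= 6.626e-34 / 5.8250e-07
= 1.1375e-27 kg*m/s

1.1375e-27


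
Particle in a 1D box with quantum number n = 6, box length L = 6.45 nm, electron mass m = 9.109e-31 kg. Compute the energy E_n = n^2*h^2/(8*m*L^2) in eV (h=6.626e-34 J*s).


E = n^2 * h^2 / (8 * m * L^2)
= 6^2 * (6.626e-34)^2 / (8 * 9.109e-31 * (6.45e-9)^2)
= 36 * 4.3904e-67 / (8 * 9.109e-31 * 4.1603e-17)
= 5.2135e-20 J
= 0.3254 eV

0.3254


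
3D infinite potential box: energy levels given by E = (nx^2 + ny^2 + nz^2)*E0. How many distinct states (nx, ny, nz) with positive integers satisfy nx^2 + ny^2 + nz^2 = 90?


Enumerate all (nx, ny, nz) with nx^2 + ny^2 + nz^2 = 90:
(1,5,8)
(1,8,5)
(4,5,7)
(4,7,5)
(5,1,8)
(5,4,7)
(5,7,4)
(5,8,1)
(7,4,5)
(7,5,4)
(8,1,5)
(8,5,1)
Total degeneracy = 12

12


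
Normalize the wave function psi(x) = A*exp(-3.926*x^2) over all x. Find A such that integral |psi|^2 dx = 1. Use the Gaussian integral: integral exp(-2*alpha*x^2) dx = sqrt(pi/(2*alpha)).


integral |psi|^2 dx = A^2 * sqrt(pi/(2*alpha)) = 1
A^2 = sqrt(2*alpha/pi)
= sqrt(2 * 3.926 / pi)
= 1.580939
A = sqrt(1.580939)
= 1.2574

1.2574


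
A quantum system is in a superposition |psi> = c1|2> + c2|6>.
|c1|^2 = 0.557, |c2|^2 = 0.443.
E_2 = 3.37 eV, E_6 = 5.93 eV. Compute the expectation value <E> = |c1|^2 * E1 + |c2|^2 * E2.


<E> = |c1|^2 * E1 + |c2|^2 * E2
= 0.557 * 3.37 + 0.443 * 5.93
= 1.8771 + 2.627
= 4.5041 eV

4.5041


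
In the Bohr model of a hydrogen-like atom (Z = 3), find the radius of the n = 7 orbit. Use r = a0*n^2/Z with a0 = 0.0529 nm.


r = a0 * n^2 / Z
= 0.0529 * 7^2 / 3
= 0.0529 * 49 / 3
= 0.864 nm

0.864


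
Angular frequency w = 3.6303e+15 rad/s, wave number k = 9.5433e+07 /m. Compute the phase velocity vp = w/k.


vp = w / k
= 3.6303e+15 / 9.5433e+07
= 3.8040e+07 m/s

3.8040e+07


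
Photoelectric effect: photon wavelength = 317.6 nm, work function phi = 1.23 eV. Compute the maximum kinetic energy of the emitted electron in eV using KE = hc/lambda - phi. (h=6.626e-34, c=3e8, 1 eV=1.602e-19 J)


E_photon = hc / lambda
= (6.626e-34)(3e8) / (317.6e-9)
= 6.2588e-19 J
= 3.9069 eV
KE = E_photon - phi
= 3.9069 - 1.23
= 2.6769 eV

2.6769


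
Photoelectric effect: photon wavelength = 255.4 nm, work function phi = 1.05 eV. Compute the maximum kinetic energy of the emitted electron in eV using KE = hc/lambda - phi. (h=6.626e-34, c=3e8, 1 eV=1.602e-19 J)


E_photon = hc / lambda
= (6.626e-34)(3e8) / (255.4e-9)
= 7.7831e-19 J
= 4.8584 eV
KE = E_photon - phi
= 4.8584 - 1.05
= 3.8084 eV

3.8084


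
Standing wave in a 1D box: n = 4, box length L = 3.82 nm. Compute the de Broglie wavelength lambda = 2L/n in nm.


lambda = 2L / n
= 2 * 3.82 / 4
= 7.64 / 4
= 1.91 nm

1.91


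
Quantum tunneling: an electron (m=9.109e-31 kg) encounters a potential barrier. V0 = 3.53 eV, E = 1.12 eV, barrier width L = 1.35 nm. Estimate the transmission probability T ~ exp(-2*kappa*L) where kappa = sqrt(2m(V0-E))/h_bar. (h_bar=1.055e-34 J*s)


V0 - E = 2.41 eV = 3.8608e-19 J
kappa = sqrt(2 * m * (V0-E)) / h_bar
= sqrt(2 * 9.109e-31 * 3.8608e-19) / 1.055e-34
= 7.9495e+09 /m
2*kappa*L = 2 * 7.9495e+09 * 1.35e-9
= 21.4635
T = exp(-21.4635) = 4.769813e-10

4.769813e-10


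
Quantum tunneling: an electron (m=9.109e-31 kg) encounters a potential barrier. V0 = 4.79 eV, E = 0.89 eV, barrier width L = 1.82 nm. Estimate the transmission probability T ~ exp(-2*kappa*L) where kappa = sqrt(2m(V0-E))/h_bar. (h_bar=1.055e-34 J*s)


V0 - E = 3.9 eV = 6.2478e-19 J
kappa = sqrt(2 * m * (V0-E)) / h_bar
= sqrt(2 * 9.109e-31 * 6.2478e-19) / 1.055e-34
= 1.0113e+10 /m
2*kappa*L = 2 * 1.0113e+10 * 1.82e-9
= 36.8097
T = exp(-36.8097) = 1.032120e-16

1.032120e-16


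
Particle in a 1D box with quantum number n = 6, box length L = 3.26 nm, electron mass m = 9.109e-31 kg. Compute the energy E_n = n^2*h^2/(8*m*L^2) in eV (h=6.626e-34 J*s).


E = n^2 * h^2 / (8 * m * L^2)
= 6^2 * (6.626e-34)^2 / (8 * 9.109e-31 * (3.26e-9)^2)
= 36 * 4.3904e-67 / (8 * 9.109e-31 * 1.0628e-17)
= 2.0408e-19 J
= 1.2739 eV

1.2739


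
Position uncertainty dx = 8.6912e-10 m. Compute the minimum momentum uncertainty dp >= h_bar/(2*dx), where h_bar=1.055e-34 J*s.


dp = h_bar / (2 * dx)
= 1.055e-34 / (2 * 8.6912e-10)
= 1.055e-34 / 1.7382e-09
= 6.0694e-26 kg*m/s

6.0694e-26


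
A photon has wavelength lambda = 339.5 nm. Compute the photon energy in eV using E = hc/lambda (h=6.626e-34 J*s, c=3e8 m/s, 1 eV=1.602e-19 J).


E = hc / lambda
= (6.626e-34)(3e8) / (339.5e-9)
= 1.9878e-25 / 3.3950e-07
= 5.8551e-19 J
Converting to eV: 5.8551e-19 / 1.602e-19
= 3.6549 eV

3.6549


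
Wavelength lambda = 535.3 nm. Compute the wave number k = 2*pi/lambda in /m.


k = 2 * pi / lambda
= 6.2832 / (535.3e-9)
= 6.2832 / 5.3530e-07
= 1.1738e+07 /m

1.1738e+07


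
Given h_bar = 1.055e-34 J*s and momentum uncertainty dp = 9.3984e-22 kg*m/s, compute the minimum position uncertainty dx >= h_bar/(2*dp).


dx = h_bar / (2 * dp)
= 1.055e-34 / (2 * 9.3984e-22)
= 1.055e-34 / 1.8797e-21
= 5.6127e-14 m

5.6127e-14


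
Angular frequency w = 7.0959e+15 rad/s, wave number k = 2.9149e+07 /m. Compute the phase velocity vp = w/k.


vp = w / k
= 7.0959e+15 / 2.9149e+07
= 2.4344e+08 m/s

2.4344e+08


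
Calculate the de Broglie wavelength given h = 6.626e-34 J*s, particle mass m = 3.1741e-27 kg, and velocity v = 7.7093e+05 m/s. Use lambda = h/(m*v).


lambda = h / (m * v)
= 6.626e-34 / (3.1741e-27 * 7.7093e+05)
= 6.626e-34 / 2.4470e-21
= 2.7078e-13 m

2.7078e-13


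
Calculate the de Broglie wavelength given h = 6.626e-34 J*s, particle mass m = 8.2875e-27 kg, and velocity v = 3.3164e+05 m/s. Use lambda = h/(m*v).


lambda = h / (m * v)
= 6.626e-34 / (8.2875e-27 * 3.3164e+05)
= 6.626e-34 / 2.7485e-21
= 2.4108e-13 m

2.4108e-13


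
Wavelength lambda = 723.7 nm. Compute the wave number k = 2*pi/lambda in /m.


k = 2 * pi / lambda
= 6.2832 / (723.7e-9)
= 6.2832 / 7.2370e-07
= 8.6820e+06 /m

8.6820e+06


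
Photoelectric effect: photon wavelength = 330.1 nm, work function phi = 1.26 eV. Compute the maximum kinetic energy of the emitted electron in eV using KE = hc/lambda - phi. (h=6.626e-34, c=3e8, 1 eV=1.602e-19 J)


E_photon = hc / lambda
= (6.626e-34)(3e8) / (330.1e-9)
= 6.0218e-19 J
= 3.7589 eV
KE = E_photon - phi
= 3.7589 - 1.26
= 2.4989 eV

2.4989


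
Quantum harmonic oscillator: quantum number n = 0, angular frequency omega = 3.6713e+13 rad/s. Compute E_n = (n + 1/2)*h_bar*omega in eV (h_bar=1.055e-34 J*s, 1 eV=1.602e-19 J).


E = (n + 1/2) * h_bar * omega
= (0 + 0.5) * 1.055e-34 * 3.6713e+13
= 0.5 * 3.8732e-21
= 1.9366e-21 J
= 0.0121 eV

0.0121


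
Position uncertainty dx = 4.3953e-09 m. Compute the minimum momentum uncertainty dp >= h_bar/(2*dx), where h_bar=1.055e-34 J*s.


dp = h_bar / (2 * dx)
= 1.055e-34 / (2 * 4.3953e-09)
= 1.055e-34 / 8.7906e-09
= 1.2001e-26 kg*m/s

1.2001e-26


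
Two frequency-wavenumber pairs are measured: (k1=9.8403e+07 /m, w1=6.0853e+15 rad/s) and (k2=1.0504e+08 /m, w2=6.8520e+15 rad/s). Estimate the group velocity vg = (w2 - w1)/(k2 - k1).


vg = (w2 - w1) / (k2 - k1)
= (6.8520e+15 - 6.0853e+15) / (1.0504e+08 - 9.8403e+07)
= 7.6670e+14 / 6.6370e+06
= 1.1552e+08 m/s

1.1552e+08


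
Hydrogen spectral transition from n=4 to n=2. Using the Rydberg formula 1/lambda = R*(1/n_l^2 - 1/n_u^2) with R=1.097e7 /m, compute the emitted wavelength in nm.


1/lambda = R * (1/n_l^2 - 1/n_u^2)
= 1.097e7 * (1/2^2 - 1/4^2)
= 1.097e7 * (0.25 - 0.0625)
= 1.097e7 * 0.1875
= 2.0569e+06 /m
lambda = 1 / 2.0569e+06 = 486.1744 nm

486.1744


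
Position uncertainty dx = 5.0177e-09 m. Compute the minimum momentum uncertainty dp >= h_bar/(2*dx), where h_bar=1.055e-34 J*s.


dp = h_bar / (2 * dx)
= 1.055e-34 / (2 * 5.0177e-09)
= 1.055e-34 / 1.0035e-08
= 1.0513e-26 kg*m/s

1.0513e-26


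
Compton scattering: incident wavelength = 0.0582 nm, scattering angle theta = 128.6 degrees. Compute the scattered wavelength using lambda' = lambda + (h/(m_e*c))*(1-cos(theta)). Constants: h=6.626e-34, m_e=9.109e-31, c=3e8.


Compton wavelength: h/(m_e*c) = 2.4247e-12 m
d_lambda = 2.4247e-12 * (1 - cos(128.6 deg))
= 2.4247e-12 * 1.62388
= 3.9374e-12 m = 0.003937 nm
lambda' = 0.0582 + 0.003937
= 0.062137 nm

0.062137


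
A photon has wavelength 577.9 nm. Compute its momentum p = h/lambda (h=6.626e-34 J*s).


p = h / lambda
= 6.626e-34 / (577.9e-9)
= 6.626e-34 / 5.7790e-07
= 1.1466e-27 kg*m/s

1.1466e-27


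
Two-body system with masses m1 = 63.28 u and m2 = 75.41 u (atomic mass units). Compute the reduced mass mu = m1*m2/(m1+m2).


mu = m1 * m2 / (m1 + m2)
= 63.28 * 75.41 / (63.28 + 75.41)
= 4771.9448 / 138.69
= 34.4073 u

34.4073


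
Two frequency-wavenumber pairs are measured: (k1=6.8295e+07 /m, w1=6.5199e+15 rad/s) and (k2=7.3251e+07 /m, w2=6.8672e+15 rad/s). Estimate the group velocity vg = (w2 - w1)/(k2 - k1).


vg = (w2 - w1) / (k2 - k1)
= (6.8672e+15 - 6.5199e+15) / (7.3251e+07 - 6.8295e+07)
= 3.4730e+14 / 4.9560e+06
= 7.0077e+07 m/s

7.0077e+07


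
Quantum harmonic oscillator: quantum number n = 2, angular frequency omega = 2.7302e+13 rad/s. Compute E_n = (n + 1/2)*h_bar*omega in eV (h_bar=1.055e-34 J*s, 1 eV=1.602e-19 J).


E = (n + 1/2) * h_bar * omega
= (2 + 0.5) * 1.055e-34 * 2.7302e+13
= 2.5 * 2.8804e-21
= 7.2009e-21 J
= 0.0449 eV

0.0449


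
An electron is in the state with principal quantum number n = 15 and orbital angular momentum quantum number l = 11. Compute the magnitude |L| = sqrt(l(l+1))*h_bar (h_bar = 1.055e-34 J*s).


L = sqrt(l*(l+1)) * h_bar
= sqrt(11 * 12) * 1.055e-34
= sqrt(132) * 1.055e-34
= 11.4891 * 1.055e-34
= 1.2121e-33 J*s

1.2121e-33


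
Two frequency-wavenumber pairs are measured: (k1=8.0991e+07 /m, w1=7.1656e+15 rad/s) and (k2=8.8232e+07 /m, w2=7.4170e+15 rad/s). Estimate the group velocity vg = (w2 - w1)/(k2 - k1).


vg = (w2 - w1) / (k2 - k1)
= (7.4170e+15 - 7.1656e+15) / (8.8232e+07 - 8.0991e+07)
= 2.5140e+14 / 7.2410e+06
= 3.4719e+07 m/s

3.4719e+07


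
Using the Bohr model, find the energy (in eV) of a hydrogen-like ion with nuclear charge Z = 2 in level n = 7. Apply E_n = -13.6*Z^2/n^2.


E_n = -13.6 * Z^2 / n^2
= -13.6 * 2^2 / 7^2
= -13.6 * 4 / 49
= -1.1102 eV

-1.1102


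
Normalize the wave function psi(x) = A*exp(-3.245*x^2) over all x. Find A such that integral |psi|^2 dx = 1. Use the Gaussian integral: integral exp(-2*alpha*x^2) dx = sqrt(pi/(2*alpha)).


integral |psi|^2 dx = A^2 * sqrt(pi/(2*alpha)) = 1
A^2 = sqrt(2*alpha/pi)
= sqrt(2 * 3.245 / pi)
= 1.4373
A = sqrt(1.4373)
= 1.1989

1.1989
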